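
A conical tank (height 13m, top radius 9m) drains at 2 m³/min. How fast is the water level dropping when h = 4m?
169/(648π) ≈ 0.08302 m/min

r/h = 9/13, so r = (9/13)h
V = (1/3)πr²h = (1/3)π((9/13)h)²h = (27/169)πh³
dV/dh = (81/169)πh²
dh/dt = (dV/dt)/(dV/dh) = -2/((81/169)π·4²) = -169/(648π) m/min
The level is dropping at 169/(648π) ≈ 0.08302 m/min.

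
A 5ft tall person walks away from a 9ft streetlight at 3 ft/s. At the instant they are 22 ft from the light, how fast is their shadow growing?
15/4 ft/s

By similar triangles: 9/(x+s) = 5/s
Solving: s = 5x/4
ds/dt = 5/4 · dx/dt = 5/4 · 3 = 15/4 ft/s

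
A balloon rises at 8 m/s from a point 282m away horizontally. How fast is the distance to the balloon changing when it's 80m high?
320√21481/21481 ≈ 2.183 m/s

z² = 282² + y²
z = √(282² + 80²) = 2√21481
dz/dt = y/z · dy/dt = 80/(2√21481) · 8 = 320√21481/21481 ≈ 2.183 m/s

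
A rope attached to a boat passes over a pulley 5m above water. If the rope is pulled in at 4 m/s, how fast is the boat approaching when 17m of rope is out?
17√66/33 ≈ 4.185 m/s

rope² = x² + 5²
x = √(17² - 5²) = 2√66
dx/dt = (rope/x) · d(rope)/dt = (17/(2√66)) · (-4) = -17√66/33 m/s
The boat approaches at 17√66/33 ≈ 4.185 m/s.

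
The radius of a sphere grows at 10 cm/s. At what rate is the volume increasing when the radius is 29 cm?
33640π cm³/s

V = (4/3)πr³
dV/dt = dV/dr · dr/dt = 4πr² · 10
At r = 29: dV/dt = 33640π cm³/s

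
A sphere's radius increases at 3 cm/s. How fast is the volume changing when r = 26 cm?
8112π cm³/s

V = (4/3)πr³
dV/dt = dV/dr · dr/dt = 4πr² · 3
At r = 26: dV/dt = 8112π cm³/s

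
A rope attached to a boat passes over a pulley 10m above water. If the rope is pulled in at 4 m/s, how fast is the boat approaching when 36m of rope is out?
72√299/299 ≈ 4.164 m/s

rope² = x² + 10²
x = √(36² - 10²) = 2√299
dx/dt = (rope/x) · d(rope)/dt = (36/(2√299)) · (-4) = -72√299/299 m/s
The boat approaches at 72√299/299 ≈ 4.164 m/s.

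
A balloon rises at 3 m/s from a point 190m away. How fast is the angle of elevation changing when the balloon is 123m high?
0.011127 rad/s

tan(θ) = y/190
sec²(θ) · dθ/dt = (1/190) · dy/dt
dθ/dt = cos²(θ)/190 · 3 = 190/(190² + 123²) · 3
dθ/dt = 0.011127 rad/s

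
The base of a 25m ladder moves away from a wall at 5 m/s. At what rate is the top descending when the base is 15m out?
15/4 = 3.75 m/s

x² + y² = 25²
2x·dx/dt + 2y·dy/dt = 0
dy/dt = -x/y · dx/dt = -15/20 · 5 = -15/4 m/s
The top is descending at 15/4 = 3.75 m/s.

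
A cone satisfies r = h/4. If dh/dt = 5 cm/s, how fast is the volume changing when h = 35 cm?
6125π/16 cm³/s

V = (1/3)π(h/4)²h = πh³/48
dV/dt = πh²/16 · 5
At h = 35: dV/dt = 6125π/16 cm³/s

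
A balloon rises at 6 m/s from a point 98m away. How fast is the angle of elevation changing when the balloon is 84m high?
0.035294 rad/s

tan(θ) = y/98
sec²(θ) · dθ/dt = (1/98) · dy/dt
dθ/dt = cos²(θ)/98 · 6 = 98/(98² + 84²) · 6
dθ/dt = 0.035294 rad/s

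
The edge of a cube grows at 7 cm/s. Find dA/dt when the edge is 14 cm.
1176 cm²/s

A = 6s²
dA/dt = 12s · ds/dt = 12·14·7 = 1176 cm²/s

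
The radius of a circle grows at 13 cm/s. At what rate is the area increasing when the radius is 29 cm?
754π cm²/s

A = πr²
dA/dt = 2πr · dr/dt = 2π(29)(13) = 754π cm²/s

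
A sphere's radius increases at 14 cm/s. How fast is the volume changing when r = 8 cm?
3584π cm³/s

V = (4/3)πr³
dV/dt = dV/dr · dr/dt = 4πr² · 14
At r = 8: dV/dt = 3584π cm³/s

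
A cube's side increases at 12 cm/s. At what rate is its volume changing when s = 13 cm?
6084 cm³/s

V = s³
dV/dt = 3s² · ds/dt = 3·13²·12 = 6084 cm³/s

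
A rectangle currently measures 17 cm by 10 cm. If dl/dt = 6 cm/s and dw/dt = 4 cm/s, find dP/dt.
20 cm/s

P = 2(l + w)
dP/dt = 2(dl/dt + dw/dt) = 2(6 + 4) = 20 cm/s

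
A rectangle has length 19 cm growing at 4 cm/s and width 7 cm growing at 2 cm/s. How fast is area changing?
66 cm²/s

A = lw
dA/dt = w·dl/dt + l·dw/dt = 7·4 + 19·2 = 66 cm²/s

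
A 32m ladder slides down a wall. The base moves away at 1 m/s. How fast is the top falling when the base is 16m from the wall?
√3/3 ≈ 0.5774 m/s

x² + y² = 32²
2x·dx/dt + 2y·dy/dt = 0
dy/dt = -x/y · dx/dt = -16/(16√3) · 1 = -√3/3 m/s
The top is descending at √3/3 ≈ 0.5774 m/s.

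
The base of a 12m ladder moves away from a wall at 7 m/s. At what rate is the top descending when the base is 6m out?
7√3/3 ≈ 4.041 m/s

x² + y² = 12²
2x·dx/dt + 2y·dy/dt = 0
dy/dt = -x/y · dx/dt = -6/(6√3) · 7 = -7√3/3 m/s
The top is descending at 7√3/3 ≈ 4.041 m/s.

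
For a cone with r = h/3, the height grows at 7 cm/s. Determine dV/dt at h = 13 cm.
1183π/9 cm³/s

V = (1/3)π(h/3)²h = πh³/27
dV/dt = πh²/9 · 7
At h = 13: dV/dt = 1183π/9 cm³/s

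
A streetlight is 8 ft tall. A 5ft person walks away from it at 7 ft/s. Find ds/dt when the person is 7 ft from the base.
35/3 ft/s

By similar triangles: 8/(x+s) = 5/s
Solving: s = 5x/3
ds/dt = 5/3 · dx/dt = 5/3 · 7 = 35/3 ft/s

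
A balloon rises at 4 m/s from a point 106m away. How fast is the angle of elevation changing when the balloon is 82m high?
0.023608 rad/s

tan(θ) = y/106
sec²(θ) · dθ/dt = (1/106) · dy/dt
dθ/dt = cos²(θ)/106 · 4 = 106/(106² + 82²) · 4
dθ/dt = 0.023608 rad/s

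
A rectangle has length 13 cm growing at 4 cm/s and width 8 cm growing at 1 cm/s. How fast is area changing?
45 cm²/s

A = lw
dA/dt = w·dl/dt + l·dw/dt = 8·4 + 13·1 = 45 cm²/s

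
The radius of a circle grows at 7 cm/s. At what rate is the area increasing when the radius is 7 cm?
98π cm²/s

A = πr²
dA/dt = 2πr · dr/dt = 2π(7)(7) = 98π cm²/s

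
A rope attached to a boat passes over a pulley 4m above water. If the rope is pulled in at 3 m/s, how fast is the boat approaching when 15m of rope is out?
45√209/209 ≈ 3.113 m/s

rope² = x² + 4²
x = √(15² - 4²) = √209
dx/dt = (rope/x) · d(rope)/dt = (15/√209) · (-3) = -45√209/209 m/s
The boat approaches at 45√209/209 ≈ 3.113 m/s.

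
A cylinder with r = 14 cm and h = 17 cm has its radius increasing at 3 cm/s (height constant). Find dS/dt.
270π cm²/s

S = 2πrh + 2πr² (lateral + bases)
dS/dt = (2πh + 4πr)·dr/dt = (2π·17 + 4π·14)·3
= 270π cm²/s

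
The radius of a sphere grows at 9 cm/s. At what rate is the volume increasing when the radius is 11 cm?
4356π cm³/s

V = (4/3)πr³
dV/dt = dV/dr · dr/dt = 4πr² · 9
At r = 11: dV/dt = 4356π cm³/s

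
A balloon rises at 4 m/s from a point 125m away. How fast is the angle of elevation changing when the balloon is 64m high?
0.025354 rad/s

tan(θ) = y/125
sec²(θ) · dθ/dt = (1/125) · dy/dt
dθ/dt = cos²(θ)/125 · 4 = 125/(125² + 64²) · 4
dθ/dt = 0.025354 rad/s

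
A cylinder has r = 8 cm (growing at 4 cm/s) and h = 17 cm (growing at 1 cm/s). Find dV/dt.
1152π cm³/s

V = πr²h
dV/dt = 2πrh·dr/dt + πr²·dh/dt
= 2π(8)(17)(4) + π(8)²(1)
= 1152π cm³/s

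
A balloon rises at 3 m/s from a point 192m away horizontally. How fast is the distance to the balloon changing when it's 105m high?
105√5321/5321 ≈ 1.439 m/s

z² = 192² + y²
z = √(192² + 105²) = 3√5321
dz/dt = y/z · dy/dt = 105/(3√5321) · 3 = 105√5321/5321 ≈ 1.439 m/s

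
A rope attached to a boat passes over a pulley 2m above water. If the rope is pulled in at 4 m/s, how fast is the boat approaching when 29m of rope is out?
116√93/279 ≈ 4.01 m/s

rope² = x² + 2²
x = √(29² - 2²) = 3√93
dx/dt = (rope/x) · d(rope)/dt = (29/(3√93)) · (-4) = -116√93/279 m/s
The boat approaches at 116√93/279 ≈ 4.01 m/s.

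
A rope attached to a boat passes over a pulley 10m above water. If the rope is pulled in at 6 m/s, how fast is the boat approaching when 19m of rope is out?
38√29/29 ≈ 7.056 m/s

rope² = x² + 10²
x = √(19² - 10²) = 3√29
dx/dt = (rope/x) · d(rope)/dt = (19/(3√29)) · (-6) = -38√29/29 m/s
The boat approaches at 38√29/29 ≈ 7.056 m/s.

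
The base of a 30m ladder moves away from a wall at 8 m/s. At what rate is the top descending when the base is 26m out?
26√14/7 ≈ 13.9 m/s

x² + y² = 30²
2x·dx/dt + 2y·dy/dt = 0
dy/dt = -x/y · dx/dt = -26/(4√14) · 8 = -26√14/7 m/s
The top is descending at 26√14/7 ≈ 13.9 m/s.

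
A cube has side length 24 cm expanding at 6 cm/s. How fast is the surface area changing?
1728 cm²/s

A = 6s²
dA/dt = 12s · ds/dt = 12·24·6 = 1728 cm²/s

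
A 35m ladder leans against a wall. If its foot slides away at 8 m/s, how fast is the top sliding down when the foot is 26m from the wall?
208√61/183 ≈ 8.877 m/s

x² + y² = 35²
2x·dx/dt + 2y·dy/dt = 0
dy/dt = -x/y · dx/dt = -26/(3√61) · 8 = -208√61/183 m/s
The top is descending at 208√61/183 ≈ 8.877 m/s.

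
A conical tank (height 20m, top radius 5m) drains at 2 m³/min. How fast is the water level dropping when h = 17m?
32/(289π) ≈ 0.03525 m/min

r/h = 5/20, so r = (1/4)h
V = (1/3)πr²h = (1/3)π((1/4)h)²h = (1/48)πh³
dV/dh = (1/16)πh²
dh/dt = (dV/dt)/(dV/dh) = -2/((1/16)π·17²) = -32/(289π) m/min
The level is dropping at 32/(289π) ≈ 0.03525 m/min.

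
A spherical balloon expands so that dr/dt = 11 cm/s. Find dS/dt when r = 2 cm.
176π cm²/s

S = 4πr²
dS/dt = dS/dr · dr/dt = 8πr · 11
At r = 2: dS/dt = 176π cm²/s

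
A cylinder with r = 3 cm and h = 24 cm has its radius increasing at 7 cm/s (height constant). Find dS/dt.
420π cm²/s

S = 2πrh + 2πr² (lateral + bases)
dS/dt = (2πh + 4πr)·dr/dt = (2π·24 + 4π·3)·7
= 420π cm²/s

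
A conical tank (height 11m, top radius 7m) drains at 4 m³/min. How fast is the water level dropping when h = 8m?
121/(784π) ≈ 0.04913 m/min

r/h = 7/11, so r = (7/11)h
V = (1/3)πr²h = (1/3)π((7/11)h)²h = (49/363)πh³
dV/dh = (49/121)πh²
dh/dt = (dV/dt)/(dV/dh) = -4/((49/121)π·8²) = -121/(784π) m/min
The level is dropping at 121/(784π) ≈ 0.04913 m/min.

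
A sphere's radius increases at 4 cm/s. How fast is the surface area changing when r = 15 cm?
480π cm²/s

S = 4πr²
dS/dt = dS/dr · dr/dt = 8πr · 4
At r = 15: dS/dt = 480π cm²/s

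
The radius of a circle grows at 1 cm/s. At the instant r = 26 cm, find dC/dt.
2π cm/s

C = 2πr
dC/dt = 2π · dr/dt = 2π · 1 = 2π cm/s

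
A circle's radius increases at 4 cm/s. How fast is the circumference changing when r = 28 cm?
8π cm/s

C = 2πr
dC/dt = 2π · dr/dt = 2π · 4 = 8π cm/s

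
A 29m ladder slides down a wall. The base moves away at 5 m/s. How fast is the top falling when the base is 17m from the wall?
85√138/276 ≈ 3.618 m/s

x² + y² = 29²
2x·dx/dt + 2y·dy/dt = 0
dy/dt = -x/y · dx/dt = -17/(2√138) · 5 = -85√138/276 m/s
The top is descending at 85√138/276 ≈ 3.618 m/s.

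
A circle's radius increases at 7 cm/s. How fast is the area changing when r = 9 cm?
126π cm²/s

A = πr²
dA/dt = 2πr · dr/dt = 2π(9)(7) = 126π cm²/s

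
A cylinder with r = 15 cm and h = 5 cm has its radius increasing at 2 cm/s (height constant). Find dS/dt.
140π cm²/s

S = 2πrh + 2πr² (lateral + bases)
dS/dt = (2πh + 4πr)·dr/dt = (2π·5 + 4π·15)·2
= 140π cm²/s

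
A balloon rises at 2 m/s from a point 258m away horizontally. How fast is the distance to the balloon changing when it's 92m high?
92√18757/18757 ≈ 0.6717 m/s

z² = 258² + y²
z = √(258² + 92²) = 2√18757
dz/dt = y/z · dy/dt = 92/(2√18757) · 2 = 92√18757/18757 ≈ 0.6717 m/s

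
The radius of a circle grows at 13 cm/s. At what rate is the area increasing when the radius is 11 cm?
286π cm²/s

A = πr²
dA/dt = 2πr · dr/dt = 2π(11)(13) = 286π cm²/s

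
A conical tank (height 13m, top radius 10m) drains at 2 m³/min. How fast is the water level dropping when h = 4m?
169/(800π) ≈ 0.06724 m/min

r/h = 10/13, so r = (10/13)h
V = (1/3)πr²h = (1/3)π((10/13)h)²h = (100/507)πh³
dV/dh = (100/169)πh²
dh/dt = (dV/dt)/(dV/dh) = -2/((100/169)π·4²) = -169/(800π) m/min
The level is dropping at 169/(800π) ≈ 0.06724 m/min.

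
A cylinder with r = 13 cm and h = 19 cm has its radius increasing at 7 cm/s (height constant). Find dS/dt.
630π cm²/s

S = 2πrh + 2πr² (lateral + bases)
dS/dt = (2πh + 4πr)·dr/dt = (2π·19 + 4π·13)·7
= 630π cm²/s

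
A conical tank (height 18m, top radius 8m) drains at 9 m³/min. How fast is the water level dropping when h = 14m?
729/(3136π) ≈ 0.07399 m/min

r/h = 8/18, so r = (4/9)h
V = (1/3)πr²h = (1/3)π((4/9)h)²h = (16/243)πh³
dV/dh = (16/81)πh²
dh/dt = (dV/dt)/(dV/dh) = -9/((16/81)π·14²) = -729/(3136π) m/min
The level is dropping at 729/(3136π) ≈ 0.07399 m/min.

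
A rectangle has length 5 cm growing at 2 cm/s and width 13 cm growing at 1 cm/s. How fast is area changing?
31 cm²/s

A = lw
dA/dt = w·dl/dt + l·dw/dt = 13·2 + 5·1 = 31 cm²/s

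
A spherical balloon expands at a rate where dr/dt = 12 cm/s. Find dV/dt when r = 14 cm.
9408π cm³/s

V = (4/3)πr³
dV/dt = dV/dr · dr/dt = 4πr² · 12
At r = 14: dV/dt = 9408π cm³/s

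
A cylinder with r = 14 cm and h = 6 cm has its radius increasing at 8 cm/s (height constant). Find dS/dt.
544π cm²/s

S = 2πrh + 2πr² (lateral + bases)
dS/dt = (2πh + 4πr)·dr/dt = (2π·6 + 4π·14)·8
= 544π cm²/s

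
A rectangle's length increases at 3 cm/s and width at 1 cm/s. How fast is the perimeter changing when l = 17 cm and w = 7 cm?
8 cm/s

P = 2(l + w)
dP/dt = 2(dl/dt + dw/dt) = 2(3 + 1) = 8 cm/s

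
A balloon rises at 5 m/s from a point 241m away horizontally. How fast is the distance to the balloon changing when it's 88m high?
88√2633/2633 ≈ 1.715 m/s

z² = 241² + y²
z = √(241² + 88²) = 5√2633
dz/dt = y/z · dy/dt = 88/(5√2633) · 5 = 88√2633/2633 ≈ 1.715 m/s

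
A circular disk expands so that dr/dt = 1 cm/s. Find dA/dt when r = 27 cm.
54π cm²/s

A = πr²
dA/dt = 2πr · dr/dt = 2π(27)(1) = 54π cm²/s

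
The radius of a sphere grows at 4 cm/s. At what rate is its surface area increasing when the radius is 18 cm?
576π cm²/s

S = 4πr²
dS/dt = dS/dr · dr/dt = 8πr · 4
At r = 18: dS/dt = 576π cm²/s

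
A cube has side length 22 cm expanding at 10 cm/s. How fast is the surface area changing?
2640 cm²/s

A = 6s²
dA/dt = 12s · ds/dt = 12·22·10 = 2640 cm²/s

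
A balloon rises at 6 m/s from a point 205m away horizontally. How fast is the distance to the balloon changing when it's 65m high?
39√74/185 ≈ 1.813 m/s

z² = 205² + y²
z = √(205² + 65²) = 25√74
dz/dt = y/z · dy/dt = 65/(25√74) · 6 = 39√74/185 ≈ 1.813 m/s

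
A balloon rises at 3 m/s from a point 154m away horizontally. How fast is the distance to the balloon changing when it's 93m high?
279√32365/32365 ≈ 1.551 m/s

z² = 154² + y²
z = √(154² + 93²) = √32365
dz/dt = y/z · dy/dt = 93/√32365 · 3 = 279√32365/32365 ≈ 1.551 m/s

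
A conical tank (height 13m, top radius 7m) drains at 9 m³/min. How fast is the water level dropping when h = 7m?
1521/(2401π) ≈ 0.2016 m/min

r/h = 7/13, so r = (7/13)h
V = (1/3)πr²h = (1/3)π((7/13)h)²h = (49/507)πh³
dV/dh = (49/169)πh²
dh/dt = (dV/dt)/(dV/dh) = -9/((49/169)π·7²) = -1521/(2401π) m/min
The level is dropping at 1521/(2401π) ≈ 0.2016 m/min.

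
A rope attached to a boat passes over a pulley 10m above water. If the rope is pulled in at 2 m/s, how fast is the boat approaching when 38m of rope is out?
19√21/42 ≈ 2.073 m/s

rope² = x² + 10²
x = √(38² - 10²) = 8√21
dx/dt = (rope/x) · d(rope)/dt = (38/(8√21)) · (-2) = -19√21/42 m/s
The boat approaches at 19√21/42 ≈ 2.073 m/s.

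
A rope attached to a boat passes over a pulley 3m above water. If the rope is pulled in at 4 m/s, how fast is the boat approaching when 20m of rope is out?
80√391/391 ≈ 4.046 m/s

rope² = x² + 3²
x = √(20² - 3²) = √391
dx/dt = (rope/x) · d(rope)/dt = (20/√391) · (-4) = -80√391/391 m/s
The boat approaches at 80√391/391 ≈ 4.046 m/s.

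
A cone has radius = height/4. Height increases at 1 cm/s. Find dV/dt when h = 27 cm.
729π/16 cm³/s

V = (1/3)π(h/4)²h = πh³/48
dV/dt = πh²/16 · 1
At h = 27: dV/dt = 729π/16 cm³/s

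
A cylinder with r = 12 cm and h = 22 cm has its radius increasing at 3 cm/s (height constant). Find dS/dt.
276π cm²/s

S = 2πrh + 2πr² (lateral + bases)
dS/dt = (2πh + 4πr)·dr/dt = (2π·22 + 4π·12)·3
= 276π cm²/s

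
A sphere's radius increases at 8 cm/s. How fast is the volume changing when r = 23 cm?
16928π cm³/s

V = (4/3)πr³
dV/dt = dV/dr · dr/dt = 4πr² · 8
At r = 23: dV/dt = 16928π cm³/s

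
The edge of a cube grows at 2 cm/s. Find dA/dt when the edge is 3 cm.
72 cm²/s

A = 6s²
dA/dt = 12s · ds/dt = 12·3·2 = 72 cm²/s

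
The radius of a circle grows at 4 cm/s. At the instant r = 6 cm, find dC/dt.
8π cm/s

C = 2πr
dC/dt = 2π · dr/dt = 2π · 4 = 8π cm/s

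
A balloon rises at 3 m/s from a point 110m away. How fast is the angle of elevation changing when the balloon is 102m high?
0.014664 rad/s

tan(θ) = y/110
sec²(θ) · dθ/dt = (1/110) · dy/dt
dθ/dt = cos²(θ)/110 · 3 = 110/(110² + 102²) · 3
dθ/dt = 0.014664 rad/s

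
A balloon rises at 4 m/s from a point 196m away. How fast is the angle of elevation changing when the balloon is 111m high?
0.015452 rad/s

tan(θ) = y/196
sec²(θ) · dθ/dt = (1/196) · dy/dt
dθ/dt = cos²(θ)/196 · 4 = 196/(196² + 111²) · 4
dθ/dt = 0.015452 rad/s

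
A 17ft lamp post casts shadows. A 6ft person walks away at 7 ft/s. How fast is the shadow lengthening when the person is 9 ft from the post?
42/11 ft/s

By similar triangles: 17/(x+s) = 6/s
Solving: s = 6x/11
ds/dt = 6/11 · dx/dt = 6/11 · 7 = 42/11 ft/s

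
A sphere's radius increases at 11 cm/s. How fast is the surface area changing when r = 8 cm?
704π cm²/s

S = 4πr²
dS/dt = dS/dr · dr/dt = 8πr · 11
At r = 8: dS/dt = 704π cm²/s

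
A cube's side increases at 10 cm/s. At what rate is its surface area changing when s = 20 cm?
2400 cm²/s

A = 6s²
dA/dt = 12s · ds/dt = 12·20·10 = 2400 cm²/s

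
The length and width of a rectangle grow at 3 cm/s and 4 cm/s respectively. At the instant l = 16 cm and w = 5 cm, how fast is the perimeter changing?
14 cm/s

P = 2(l + w)
dP/dt = 2(dl/dt + dw/dt) = 2(3 + 4) = 14 cm/s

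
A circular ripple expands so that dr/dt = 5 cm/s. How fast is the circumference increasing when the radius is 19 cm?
10π cm/s

C = 2πr
dC/dt = 2π · dr/dt = 2π · 5 = 10π cm/s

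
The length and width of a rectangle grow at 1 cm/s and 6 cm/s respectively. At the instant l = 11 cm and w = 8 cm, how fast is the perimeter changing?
14 cm/s

P = 2(l + w)
dP/dt = 2(dl/dt + dw/dt) = 2(1 + 6) = 14 cm/s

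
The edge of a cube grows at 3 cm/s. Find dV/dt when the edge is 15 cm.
2025 cm³/s

V = s³
dV/dt = 3s² · ds/dt = 3·15²·3 = 2025 cm³/s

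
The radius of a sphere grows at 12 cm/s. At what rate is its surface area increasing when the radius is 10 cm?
960π cm²/s

S = 4πr²
dS/dt = dS/dr · dr/dt = 8πr · 12
At r = 10: dS/dt = 960π cm²/s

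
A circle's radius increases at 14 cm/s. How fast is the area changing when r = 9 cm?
252π cm²/s

A = πr²
dA/dt = 2πr · dr/dt = 2π(9)(14) = 252π cm²/s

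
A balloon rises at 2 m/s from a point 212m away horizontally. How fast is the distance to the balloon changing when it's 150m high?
150√16861/16861 ≈ 1.155 m/s

z² = 212² + y²
z = √(212² + 150²) = 2√16861
dz/dt = y/z · dy/dt = 150/(2√16861) · 2 = 150√16861/16861 ≈ 1.155 m/s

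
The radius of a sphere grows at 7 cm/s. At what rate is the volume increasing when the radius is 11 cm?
3388π cm³/s

V = (4/3)πr³
dV/dt = dV/dr · dr/dt = 4πr² · 7
At r = 11: dV/dt = 3388π cm³/s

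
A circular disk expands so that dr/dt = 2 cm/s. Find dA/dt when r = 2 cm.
8π cm²/s

A = πr²
dA/dt = 2πr · dr/dt = 2π(2)(2) = 8π cm²/s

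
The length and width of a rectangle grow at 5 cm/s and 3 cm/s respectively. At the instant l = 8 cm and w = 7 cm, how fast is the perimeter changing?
16 cm/s

P = 2(l + w)
dP/dt = 2(dl/dt + dw/dt) = 2(5 + 3) = 16 cm/s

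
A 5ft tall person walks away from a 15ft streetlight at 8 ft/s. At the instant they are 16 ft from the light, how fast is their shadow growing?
4 ft/s

By similar triangles: 15/(x+s) = 5/s
Solving: s = 5x/10
ds/dt = 5/10 · dx/dt = 1/2 · 8 = 4 ft/s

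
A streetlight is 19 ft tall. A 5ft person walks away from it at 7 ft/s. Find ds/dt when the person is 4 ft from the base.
5/2 ft/s

By similar triangles: 19/(x+s) = 5/s
Solving: s = 5x/14
ds/dt = 5/14 · dx/dt = 5/14 · 7 = 5/2 ft/s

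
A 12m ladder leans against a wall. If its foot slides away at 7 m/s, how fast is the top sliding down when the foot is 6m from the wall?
7√3/3 ≈ 4.041 m/s

x² + y² = 12²
2x·dx/dt + 2y·dy/dt = 0
dy/dt = -x/y · dx/dt = -6/(6√3) · 7 = -7√3/3 m/s
The top is descending at 7√3/3 ≈ 4.041 m/s.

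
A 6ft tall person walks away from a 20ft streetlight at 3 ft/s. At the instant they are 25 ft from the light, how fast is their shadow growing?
9/7 ft/s

By similar triangles: 20/(x+s) = 6/s
Solving: s = 6x/14
ds/dt = 6/14 · dx/dt = 3/7 · 3 = 9/7 ft/s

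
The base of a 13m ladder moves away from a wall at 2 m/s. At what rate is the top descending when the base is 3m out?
3√10/20 ≈ 0.4743 m/s

x² + y² = 13²
2x·dx/dt + 2y·dy/dt = 0
dy/dt = -x/y · dx/dt = -3/(4√10) · 2 = -3√10/20 m/s
The top is descending at 3√10/20 ≈ 0.4743 m/s.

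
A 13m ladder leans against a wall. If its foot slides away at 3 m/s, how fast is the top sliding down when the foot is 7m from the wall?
7√30/20 ≈ 1.917 m/s

x² + y² = 13²
2x·dx/dt + 2y·dy/dt = 0
dy/dt = -x/y · dx/dt = -7/(2√30) · 3 = -7√30/20 m/s
The top is descending at 7√30/20 ≈ 1.917 m/s.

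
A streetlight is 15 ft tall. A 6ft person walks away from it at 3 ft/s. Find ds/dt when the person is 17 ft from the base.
2 ft/s

By similar triangles: 15/(x+s) = 6/s
Solving: s = 6x/9
ds/dt = 6/9 · dx/dt = 2/3 · 3 = 2 ft/s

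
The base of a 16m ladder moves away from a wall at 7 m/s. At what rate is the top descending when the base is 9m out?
9√7/5 ≈ 4.762 m/s

x² + y² = 16²
2x·dx/dt + 2y·dy/dt = 0
dy/dt = -x/y · dx/dt = -9/(5√7) · 7 = -9√7/5 m/s
The top is descending at 9√7/5 ≈ 4.762 m/s.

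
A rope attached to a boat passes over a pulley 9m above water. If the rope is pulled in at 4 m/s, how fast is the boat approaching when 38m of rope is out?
152√1363/1363 ≈ 4.117 m/s

rope² = x² + 9²
x = √(38² - 9²) = √1363
dx/dt = (rope/x) · d(rope)/dt = (38/√1363) · (-4) = -152√1363/1363 m/s
The boat approaches at 152√1363/1363 ≈ 4.117 m/s.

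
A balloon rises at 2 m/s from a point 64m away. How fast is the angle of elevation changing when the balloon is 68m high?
0.014679 rad/s

tan(θ) = y/64
sec²(θ) · dθ/dt = (1/64) · dy/dt
dθ/dt = cos²(θ)/64 · 2 = 64/(64² + 68²) · 2
dθ/dt = 0.014679 rad/s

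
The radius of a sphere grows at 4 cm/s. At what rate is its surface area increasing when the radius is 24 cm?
768π cm²/s

S = 4πr²
dS/dt = dS/dr · dr/dt = 8πr · 4
At r = 24: dS/dt = 768π cm²/s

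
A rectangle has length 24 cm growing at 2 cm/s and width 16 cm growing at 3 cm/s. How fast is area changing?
104 cm²/s

A = lw
dA/dt = w·dl/dt + l·dw/dt = 16·2 + 24·3 = 104 cm²/s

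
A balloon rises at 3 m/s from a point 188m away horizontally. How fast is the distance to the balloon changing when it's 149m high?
447√57545/57545 ≈ 1.863 m/s

z² = 188² + y²
z = √(188² + 149²) = √57545
dz/dt = y/z · dy/dt = 149/√57545 · 3 = 447√57545/57545 ≈ 1.863 m/s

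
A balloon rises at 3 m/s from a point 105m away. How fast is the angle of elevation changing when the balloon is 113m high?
0.013239 rad/s

tan(θ) = y/105
sec²(θ) · dθ/dt = (1/105) · dy/dt
dθ/dt = cos²(θ)/105 · 3 = 105/(105² + 113²) · 3
dθ/dt = 0.013239 rad/s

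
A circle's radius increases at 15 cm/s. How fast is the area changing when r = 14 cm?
420π cm²/s

A = πr²
dA/dt = 2πr · dr/dt = 2π(14)(15) = 420π cm²/s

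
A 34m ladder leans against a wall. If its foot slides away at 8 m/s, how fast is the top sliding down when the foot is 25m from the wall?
200√59/177 ≈ 8.679 m/s

x² + y² = 34²
2x·dx/dt + 2y·dy/dt = 0
dy/dt = -x/y · dx/dt = -25/(3√59) · 8 = -200√59/177 m/s
The top is descending at 200√59/177 ≈ 8.679 m/s.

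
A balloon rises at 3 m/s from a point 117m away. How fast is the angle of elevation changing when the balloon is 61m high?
0.020161 rad/s

tan(θ) = y/117
sec²(θ) · dθ/dt = (1/117) · dy/dt
dθ/dt = cos²(θ)/117 · 3 = 117/(117² + 61²) · 3
dθ/dt = 0.020161 rad/s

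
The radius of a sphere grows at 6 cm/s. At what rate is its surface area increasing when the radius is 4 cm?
192π cm²/s

S = 4πr²
dS/dt = dS/dr · dr/dt = 8πr · 6
At r = 4: dS/dt = 192π cm²/s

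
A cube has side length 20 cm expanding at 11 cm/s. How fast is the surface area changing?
2640 cm²/s

A = 6s²
dA/dt = 12s · ds/dt = 12·20·11 = 2640 cm²/s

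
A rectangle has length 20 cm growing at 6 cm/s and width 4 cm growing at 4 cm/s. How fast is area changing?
104 cm²/s

A = lw
dA/dt = w·dl/dt + l·dw/dt = 4·6 + 20·4 = 104 cm²/s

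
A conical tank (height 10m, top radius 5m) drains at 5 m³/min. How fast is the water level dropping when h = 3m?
20/(9π) ≈ 0.7074 m/min

r/h = 5/10, so r = (1/2)h
V = (1/3)πr²h = (1/3)π((1/2)h)²h = (1/12)πh³
dV/dh = (1/4)πh²
dh/dt = (dV/dt)/(dV/dh) = -5/((1/4)π·3²) = -20/(9π) m/min
The level is dropping at 20/(9π) ≈ 0.7074 m/min.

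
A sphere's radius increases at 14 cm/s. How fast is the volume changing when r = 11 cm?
6776π cm³/s

V = (4/3)πr³
dV/dt = dV/dr · dr/dt = 4πr² · 14
At r = 11: dV/dt = 6776π cm³/s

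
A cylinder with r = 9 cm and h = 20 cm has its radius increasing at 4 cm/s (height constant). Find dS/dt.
304π cm²/s

S = 2πrh + 2πr² (lateral + bases)
dS/dt = (2πh + 4πr)·dr/dt = (2π·20 + 4π·9)·4
= 304π cm²/s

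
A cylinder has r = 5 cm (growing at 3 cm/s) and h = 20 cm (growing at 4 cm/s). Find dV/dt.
700π cm³/s

V = πr²h
dV/dt = 2πrh·dr/dt + πr²·dh/dt
= 2π(5)(20)(3) + π(5)²(4)
= 700π cm³/s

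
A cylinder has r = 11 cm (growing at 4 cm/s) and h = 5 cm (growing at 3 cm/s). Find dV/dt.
803π cm³/s

V = πr²h
dV/dt = 2πrh·dr/dt + πr²·dh/dt
= 2π(11)(5)(4) + π(11)²(3)
= 803π cm³/s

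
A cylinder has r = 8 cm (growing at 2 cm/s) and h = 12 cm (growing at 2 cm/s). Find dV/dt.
512π cm³/s

V = πr²h
dV/dt = 2πrh·dr/dt + πr²·dh/dt
= 2π(8)(12)(2) + π(8)²(2)
= 512π cm³/s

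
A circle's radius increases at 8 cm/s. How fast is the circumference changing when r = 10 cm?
16π cm/s

C = 2πr
dC/dt = 2π · dr/dt = 2π · 8 = 16π cm/s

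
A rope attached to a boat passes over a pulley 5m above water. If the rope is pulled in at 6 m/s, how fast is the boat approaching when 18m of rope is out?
108√299/299 ≈ 6.246 m/s

rope² = x² + 5²
x = √(18² - 5²) = √299
dx/dt = (rope/x) · d(rope)/dt = (18/√299) · (-6) = -108√299/299 m/s
The boat approaches at 108√299/299 ≈ 6.246 m/s.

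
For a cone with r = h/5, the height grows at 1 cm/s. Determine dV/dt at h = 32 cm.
1024π/25 cm³/s

V = (1/3)π(h/5)²h = πh³/75
dV/dt = πh²/25 · 1
At h = 32: dV/dt = 1024π/25 cm³/s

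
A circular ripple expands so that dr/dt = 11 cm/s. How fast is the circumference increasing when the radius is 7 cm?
22π cm/s

C = 2πr
dC/dt = 2π · dr/dt = 2π · 11 = 22π cm/s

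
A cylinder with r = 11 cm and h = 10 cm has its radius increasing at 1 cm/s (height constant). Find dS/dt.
64π cm²/s

S = 2πrh + 2πr² (lateral + bases)
dS/dt = (2πh + 4πr)·dr/dt = (2π·10 + 4π·11)·1
= 64π cm²/s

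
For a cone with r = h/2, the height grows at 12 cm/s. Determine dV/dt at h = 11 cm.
363π cm³/s

V = (1/3)π(h/2)²h = πh³/12
dV/dt = πh²/4 · 12
At h = 11: dV/dt = 363π cm³/s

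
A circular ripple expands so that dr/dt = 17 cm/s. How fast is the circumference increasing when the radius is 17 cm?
34π cm/s

C = 2πr
dC/dt = 2π · dr/dt = 2π · 17 = 34π cm/s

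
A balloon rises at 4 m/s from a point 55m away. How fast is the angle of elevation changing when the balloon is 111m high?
0.014336 rad/s

tan(θ) = y/55
sec²(θ) · dθ/dt = (1/55) · dy/dt
dθ/dt = cos²(θ)/55 · 4 = 55/(55² + 111²) · 4
dθ/dt = 0.014336 rad/s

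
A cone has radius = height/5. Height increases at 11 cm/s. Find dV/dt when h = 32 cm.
11264π/25 cm³/s

V = (1/3)π(h/5)²h = πh³/75
dV/dt = πh²/25 · 11
At h = 32: dV/dt = 11264π/25 cm³/s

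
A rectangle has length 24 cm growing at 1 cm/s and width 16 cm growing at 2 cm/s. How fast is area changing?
64 cm²/s

A = lw
dA/dt = w·dl/dt + l·dw/dt = 16·1 + 24·2 = 64 cm²/s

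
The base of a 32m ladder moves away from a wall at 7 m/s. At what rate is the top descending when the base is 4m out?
√7/3 ≈ 0.8819 m/s

x² + y² = 32²
2x·dx/dt + 2y·dy/dt = 0
dy/dt = -x/y · dx/dt = -4/(12√7) · 7 = -√7/3 m/s
The top is descending at √7/3 ≈ 0.8819 m/s.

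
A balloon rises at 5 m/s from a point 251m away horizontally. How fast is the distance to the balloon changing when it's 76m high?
380√68777/68777 ≈ 1.449 m/s

z² = 251² + y²
z = √(251² + 76²) = √68777
dz/dt = y/z · dy/dt = 76/√68777 · 5 = 380√68777/68777 ≈ 1.449 m/s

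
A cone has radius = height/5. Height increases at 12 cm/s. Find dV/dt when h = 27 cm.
8748π/25 cm³/s

V = (1/3)π(h/5)²h = πh³/75
dV/dt = πh²/25 · 12
At h = 27: dV/dt = 8748π/25 cm³/s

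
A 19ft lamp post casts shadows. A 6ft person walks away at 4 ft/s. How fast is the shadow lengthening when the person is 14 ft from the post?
24/13 ft/s

By similar triangles: 19/(x+s) = 6/s
Solving: s = 6x/13
ds/dt = 6/13 · dx/dt = 6/13 · 4 = 24/13 ft/s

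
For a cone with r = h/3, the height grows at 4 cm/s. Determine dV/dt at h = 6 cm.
16π cm³/s

V = (1/3)π(h/3)²h = πh³/27
dV/dt = πh²/9 · 4
At h = 6: dV/dt = 16π cm³/s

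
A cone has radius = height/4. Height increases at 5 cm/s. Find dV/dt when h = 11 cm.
605π/16 cm³/s

V = (1/3)π(h/4)²h = πh³/48
dV/dt = πh²/16 · 5
At h = 11: dV/dt = 605π/16 cm³/s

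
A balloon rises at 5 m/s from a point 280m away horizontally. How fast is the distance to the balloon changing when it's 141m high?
705√98281/98281 ≈ 2.249 m/s

z² = 280² + y²
z = √(280² + 141²) = √98281
dz/dt = y/z · dy/dt = 141/√98281 · 5 = 705√98281/98281 ≈ 2.249 m/s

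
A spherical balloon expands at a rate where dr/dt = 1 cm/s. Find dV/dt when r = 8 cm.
256π cm³/s

V = (4/3)πr³
dV/dt = dV/dr · dr/dt = 4πr² · 1
At r = 8: dV/dt = 256π cm³/s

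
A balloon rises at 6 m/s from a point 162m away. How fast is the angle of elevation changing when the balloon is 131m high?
0.022394 rad/s

tan(θ) = y/162
sec²(θ) · dθ/dt = (1/162) · dy/dt
dθ/dt = cos²(θ)/162 · 6 = 162/(162² + 131²) · 6
dθ/dt = 0.022394 rad/s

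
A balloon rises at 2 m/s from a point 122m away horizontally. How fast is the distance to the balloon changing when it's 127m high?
254√31013/31013 ≈ 1.442 m/s

z² = 122² + y²
z = √(122² + 127²) = √31013
dz/dt = y/z · dy/dt = 127/√31013 · 2 = 254√31013/31013 ≈ 1.442 m/s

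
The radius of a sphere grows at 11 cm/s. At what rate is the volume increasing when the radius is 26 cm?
29744π cm³/s

V = (4/3)πr³
dV/dt = dV/dr · dr/dt = 4πr² · 11
At r = 26: dV/dt = 29744π cm³/s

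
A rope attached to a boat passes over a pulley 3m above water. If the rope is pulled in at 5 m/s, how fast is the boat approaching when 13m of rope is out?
13√10/8 ≈ 5.139 m/s

rope² = x² + 3²
x = √(13² - 3²) = 4√10
dx/dt = (rope/x) · d(rope)/dt = (13/(4√10)) · (-5) = -13√10/8 m/s
The boat approaches at 13√10/8 ≈ 5.139 m/s.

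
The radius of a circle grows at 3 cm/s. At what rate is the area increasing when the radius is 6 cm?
36π cm²/s

A = πr²
dA/dt = 2πr · dr/dt = 2π(6)(3) = 36π cm²/s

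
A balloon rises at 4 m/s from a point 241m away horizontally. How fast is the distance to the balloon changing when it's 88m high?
352√2633/13165 ≈ 1.372 m/s

z² = 241² + y²
z = √(241² + 88²) = 5√2633
dz/dt = y/z · dy/dt = 88/(5√2633) · 4 = 352√2633/13165 ≈ 1.372 m/s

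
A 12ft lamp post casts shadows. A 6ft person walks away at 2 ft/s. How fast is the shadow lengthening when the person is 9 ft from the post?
2 ft/s

By similar triangles: 12/(x+s) = 6/s
Solving: s = 6x/6
ds/dt = 6/6 · dx/dt = 1 · 2 = 2 ft/s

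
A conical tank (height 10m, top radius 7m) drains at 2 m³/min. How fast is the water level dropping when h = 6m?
50/(441π) ≈ 0.03609 m/min

r/h = 7/10, so r = (7/10)h
V = (1/3)πr²h = (1/3)π((7/10)h)²h = (49/300)πh³
dV/dh = (49/100)πh²
dh/dt = (dV/dt)/(dV/dh) = -2/((49/100)π·6²) = -50/(441π) m/min
The level is dropping at 50/(441π) ≈ 0.03609 m/min.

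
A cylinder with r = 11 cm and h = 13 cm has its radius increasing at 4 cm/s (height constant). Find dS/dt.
280π cm²/s

S = 2πrh + 2πr² (lateral + bases)
dS/dt = (2πh + 4πr)·dr/dt = (2π·13 + 4π·11)·4
= 280π cm²/s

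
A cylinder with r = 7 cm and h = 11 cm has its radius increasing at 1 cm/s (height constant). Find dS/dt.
50π cm²/s

S = 2πrh + 2πr² (lateral + bases)
dS/dt = (2πh + 4πr)·dr/dt = (2π·11 + 4π·7)·1
= 50π cm²/s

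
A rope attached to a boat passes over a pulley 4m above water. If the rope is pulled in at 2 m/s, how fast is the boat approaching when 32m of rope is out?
16√7/21 ≈ 2.016 m/s

rope² = x² + 4²
x = √(32² - 4²) = 12√7
dx/dt = (rope/x) · d(rope)/dt = (32/(12√7)) · (-2) = -16√7/21 m/s
The boat approaches at 16√7/21 ≈ 2.016 m/s.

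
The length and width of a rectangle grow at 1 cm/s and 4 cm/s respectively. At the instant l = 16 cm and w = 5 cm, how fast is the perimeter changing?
10 cm/s

P = 2(l + w)
dP/dt = 2(dl/dt + dw/dt) = 2(1 + 4) = 10 cm/s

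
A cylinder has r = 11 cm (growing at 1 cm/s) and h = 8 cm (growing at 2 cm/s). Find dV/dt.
418π cm³/s

V = πr²h
dV/dt = 2πrh·dr/dt + πr²·dh/dt
= 2π(11)(8)(1) + π(11)²(2)
= 418π cm³/s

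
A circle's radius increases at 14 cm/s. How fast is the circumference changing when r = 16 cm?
28π cm/s

C = 2πr
dC/dt = 2π · dr/dt = 2π · 14 = 28π cm/s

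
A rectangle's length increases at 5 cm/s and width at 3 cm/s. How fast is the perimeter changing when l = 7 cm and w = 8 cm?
16 cm/s

P = 2(l + w)
dP/dt = 2(dl/dt + dw/dt) = 2(5 + 3) = 16 cm/s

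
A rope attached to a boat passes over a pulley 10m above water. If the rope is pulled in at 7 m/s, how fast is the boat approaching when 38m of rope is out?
19√21/12 ≈ 7.256 m/s

rope² = x² + 10²
x = √(38² - 10²) = 8√21
dx/dt = (rope/x) · d(rope)/dt = (38/(8√21)) · (-7) = -19√21/12 m/s
The boat approaches at 19√21/12 ≈ 7.256 m/s.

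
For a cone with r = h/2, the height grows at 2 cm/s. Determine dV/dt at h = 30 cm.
450π cm³/s

V = (1/3)π(h/2)²h = πh³/12
dV/dt = πh²/4 · 2
At h = 30: dV/dt = 450π cm³/s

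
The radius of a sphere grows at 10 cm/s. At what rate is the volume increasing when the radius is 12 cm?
5760π cm³/s

V = (4/3)πr³
dV/dt = dV/dr · dr/dt = 4πr² · 10
At r = 12: dV/dt = 5760π cm³/s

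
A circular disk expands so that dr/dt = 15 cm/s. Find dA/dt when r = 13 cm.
390π cm²/s

A = πr²
dA/dt = 2πr · dr/dt = 2π(13)(15) = 390π cm²/s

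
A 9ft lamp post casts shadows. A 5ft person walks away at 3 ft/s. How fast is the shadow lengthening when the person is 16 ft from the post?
15/4 ft/s

By similar triangles: 9/(x+s) = 5/s
Solving: s = 5x/4
ds/dt = 5/4 · dx/dt = 5/4 · 3 = 15/4 ft/s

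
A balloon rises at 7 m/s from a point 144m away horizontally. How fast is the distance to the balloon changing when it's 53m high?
371√23545/23545 ≈ 2.418 m/s

z² = 144² + y²
z = √(144² + 53²) = √23545
dz/dt = y/z · dy/dt = 53/√23545 · 7 = 371√23545/23545 ≈ 2.418 m/s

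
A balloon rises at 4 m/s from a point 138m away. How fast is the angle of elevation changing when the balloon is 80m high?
0.021695 rad/s

tan(θ) = y/138
sec²(θ) · dθ/dt = (1/138) · dy/dt
dθ/dt = cos²(θ)/138 · 4 = 138/(138² + 80²) · 4
dθ/dt = 0.021695 rad/s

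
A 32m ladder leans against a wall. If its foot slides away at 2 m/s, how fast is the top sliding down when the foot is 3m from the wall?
6√1015/1015 ≈ 0.1883 m/s

x² + y² = 32²
2x·dx/dt + 2y·dy/dt = 0
dy/dt = -x/y · dx/dt = -3/√1015 · 2 = -6√1015/1015 m/s
The top is descending at 6√1015/1015 ≈ 0.1883 m/s.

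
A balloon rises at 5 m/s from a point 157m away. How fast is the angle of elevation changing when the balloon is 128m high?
0.019131 rad/s

tan(θ) = y/157
sec²(θ) · dθ/dt = (1/157) · dy/dt
dθ/dt = cos²(θ)/157 · 5 = 157/(157² + 128²) · 5
dθ/dt = 0.019131 rad/s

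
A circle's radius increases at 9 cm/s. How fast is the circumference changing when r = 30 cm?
18π cm/s

C = 2πr
dC/dt = 2π · dr/dt = 2π · 9 = 18π cm/s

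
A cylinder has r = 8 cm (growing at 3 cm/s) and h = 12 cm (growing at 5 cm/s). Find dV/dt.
896π cm³/s

V = πr²h
dV/dt = 2πrh·dr/dt + πr²·dh/dt
= 2π(8)(12)(3) + π(8)²(5)
= 896π cm³/s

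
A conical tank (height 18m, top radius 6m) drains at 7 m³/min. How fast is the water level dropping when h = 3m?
7/π ≈ 2.228 m/min

r/h = 6/18, so r = (1/3)h
V = (1/3)πr²h = (1/3)π((1/3)h)²h = (1/27)πh³
dV/dh = (1/9)πh²
dh/dt = (dV/dt)/(dV/dh) = -7/((1/9)π·3²) = -7/π m/min
The level is dropping at 7/π ≈ 2.228 m/min.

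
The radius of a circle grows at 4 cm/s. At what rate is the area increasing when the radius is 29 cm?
232π cm²/s

A = πr²
dA/dt = 2πr · dr/dt = 2π(29)(4) = 232π cm²/s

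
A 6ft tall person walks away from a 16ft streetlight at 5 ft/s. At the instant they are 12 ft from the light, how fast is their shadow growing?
3 ft/s

By similar triangles: 16/(x+s) = 6/s
Solving: s = 6x/10
ds/dt = 6/10 · dx/dt = 3/5 · 5 = 3 ft/s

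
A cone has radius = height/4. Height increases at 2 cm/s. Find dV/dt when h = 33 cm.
1089π/8 cm³/s

V = (1/3)π(h/4)²h = πh³/48
dV/dt = πh²/16 · 2
At h = 33: dV/dt = 1089π/8 cm³/s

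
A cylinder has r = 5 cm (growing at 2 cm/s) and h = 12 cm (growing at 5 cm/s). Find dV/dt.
365π cm³/s

V = πr²h
dV/dt = 2πrh·dr/dt + πr²·dh/dt
= 2π(5)(12)(2) + π(5)²(5)
= 365π cm³/s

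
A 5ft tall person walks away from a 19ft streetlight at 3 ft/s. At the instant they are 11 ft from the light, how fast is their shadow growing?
15/14 ft/s

By similar triangles: 19/(x+s) = 5/s
Solving: s = 5x/14
ds/dt = 5/14 · dx/dt = 5/14 · 3 = 15/14 ft/s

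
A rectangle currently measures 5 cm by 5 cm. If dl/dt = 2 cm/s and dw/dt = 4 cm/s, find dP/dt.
12 cm/s

P = 2(l + w)
dP/dt = 2(dl/dt + dw/dt) = 2(2 + 4) = 12 cm/s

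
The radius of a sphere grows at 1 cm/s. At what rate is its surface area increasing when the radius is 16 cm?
128π cm²/s

S = 4πr²
dS/dt = dS/dr · dr/dt = 8πr · 1
At r = 16: dS/dt = 128π cm²/s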